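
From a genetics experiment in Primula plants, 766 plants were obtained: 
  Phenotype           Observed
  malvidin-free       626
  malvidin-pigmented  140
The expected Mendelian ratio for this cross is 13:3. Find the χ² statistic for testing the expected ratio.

0.113

Expected counts for N = 766 under a 13:3 ratio (total parts = 16):
  malvidin-free: 766 × 13/16 = 622.375
  malvidin-pigmented: 766 × 3/16 = 143.625
χ² = Σ (O − E)² / E
  malvidin-free: (626 − 622.375)² / 622.375 = 0.0211
  malvidin-pigmented: (140 − 143.625)² / 143.625 = 0.0915
χ² = 0.0211 + 0.0915 = 0.1126 ≈ 0.113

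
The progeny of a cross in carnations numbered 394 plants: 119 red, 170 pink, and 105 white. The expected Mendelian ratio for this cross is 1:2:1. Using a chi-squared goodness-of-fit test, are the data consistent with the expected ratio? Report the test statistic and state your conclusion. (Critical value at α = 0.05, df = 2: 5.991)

Total ratio parts = 4. Expected numbers out of 394:
  red: 394 × 1/4 = 98.5
  pink: 394 × 2/4 = 197
  white: 394 × 1/4 = 98.5
χ² = Σ (O − E)² / E
  red: (119 − 98.5)² / 98.5 = 4.2665
  pink: (170 − 197)² / 197 = 3.7005
  white: (105 − 98.5)² / 98.5 = 0.4289
χ² = 4.2665 + 3.7005 + 0.4289 = 8.3959 ≈ 8.396
Degrees of freedom = 3 − 1 = 2; critical value at α = 0.05 is 5.991.
Since 8.396 > 5.991, we reject the null hypothesis — the data do not fit the 1:2:1 ratio.

8.396; not consistent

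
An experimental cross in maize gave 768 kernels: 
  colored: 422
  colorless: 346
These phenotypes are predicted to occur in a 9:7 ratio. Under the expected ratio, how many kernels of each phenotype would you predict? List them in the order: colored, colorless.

Under the 9:7 hypothesis (Σ ratio = 16, N = 768):
  colored: 768 × 9/16 = 432
  colorless: 768 × 7/16 = 336

432, 336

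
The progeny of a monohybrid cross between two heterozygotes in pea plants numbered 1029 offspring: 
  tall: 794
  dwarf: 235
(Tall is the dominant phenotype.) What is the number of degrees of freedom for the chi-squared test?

1

For a monohybrid cross between heterozygotes with complete dominance, the expected phenotypic ratio is 3:1.
A goodness-of-fit test with 2 phenotype classes has df = 2 − 1 = 1.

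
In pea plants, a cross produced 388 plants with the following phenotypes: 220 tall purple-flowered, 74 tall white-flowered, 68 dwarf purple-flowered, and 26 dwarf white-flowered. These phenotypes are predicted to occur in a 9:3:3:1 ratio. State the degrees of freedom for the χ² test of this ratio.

3

A goodness-of-fit test with 4 phenotype classes has df = 4 − 1 = 3.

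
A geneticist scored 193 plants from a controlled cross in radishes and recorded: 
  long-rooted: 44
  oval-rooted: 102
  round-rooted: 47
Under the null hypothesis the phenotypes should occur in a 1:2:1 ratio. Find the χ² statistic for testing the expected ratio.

Total ratio parts = 4. Expected numbers out of 193:
  long-rooted: 193 × 1/4 = 48.25
  oval-rooted: 193 × 2/4 = 96.5
  round-rooted: 193 × 1/4 = 48.25
χ² = Σ (O − E)² / E
  long-rooted: (44 − 48.25)² / 48.25 = 0.3744
  oval-rooted: (102 − 96.5)² / 96.5 = 0.3135
  round-rooted: (47 − 48.25)² / 48.25 = 0.0324
χ² = 0.3744 + 0.3135 + 0.0324 = 0.7203 ≈ 0.720

0.720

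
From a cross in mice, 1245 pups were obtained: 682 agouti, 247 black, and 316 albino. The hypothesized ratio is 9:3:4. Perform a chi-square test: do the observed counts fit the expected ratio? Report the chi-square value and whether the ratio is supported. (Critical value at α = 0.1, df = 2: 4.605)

The 9:3:4 ratio has 16 parts, so with N = 1245 the expected counts are:
  agouti: 1245 × 9/16 = 700.3125
  black: 1245 × 3/16 = 233.4375
  albino: 1245 × 4/16 = 311.25
χ² = Σ (O − E)² / E
  agouti: (682 − 700.3125)² / 700.3125 = 0.4789
  black: (247 − 233.4375)² / 233.4375 = 0.7880
  albino: (316 − 311.25)² / 311.25 = 0.0725
χ² = 0.4789 + 0.7880 + 0.0725 = 1.3394 ≈ 1.339
Degrees of freedom = 3 − 1 = 2; critical value at α = 0.1 is 4.605.
Since 1.339 < 4.605, we fail to reject the null hypothesis — the data are consistent with the 9:3:4 ratio.

1.339; consistent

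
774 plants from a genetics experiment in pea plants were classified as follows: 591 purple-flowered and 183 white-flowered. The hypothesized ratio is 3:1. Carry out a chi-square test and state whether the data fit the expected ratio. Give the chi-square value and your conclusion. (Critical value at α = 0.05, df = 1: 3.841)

0.760; consistent

Total ratio parts = 4. Expected numbers out of 774:
  purple-flowered: 774 × 3/4 = 580.5
  white-flowered: 774 × 1/4 = 193.5
χ² = Σ (O − E)² / E
  purple-flowered: (591 − 580.5)² / 580.5 = 0.1899
  white-flowered: (183 − 193.5)² / 193.5 = 0.5698
χ² = 0.1899 + 0.5698 = 0.7597 ≈ 0.760
Degrees of freedom = 2 − 1 = 1; critical value at α = 0.05 is 3.841.
Since 0.760 < 3.841, we fail to reject the null hypothesis — the data are consistent with the 3:1 ratio.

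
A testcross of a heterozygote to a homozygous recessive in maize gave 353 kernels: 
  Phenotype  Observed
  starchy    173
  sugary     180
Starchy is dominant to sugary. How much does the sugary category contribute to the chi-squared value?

0.069

A testcross of a heterozygote (Aa × aa) gives a 1:1 phenotypic ratio.
Under the 1:1 hypothesis (Σ ratio = 2, N = 353):
  starchy: 353 × 1/2 = 176.5
  sugary: 353 × 1/2 = 176.5
Contribution of sugary: (180 − 176.5)² / 176.5 = 0.0694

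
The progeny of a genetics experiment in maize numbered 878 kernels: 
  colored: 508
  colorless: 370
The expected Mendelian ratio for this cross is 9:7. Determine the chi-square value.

Expected counts for N = 878 under a 9:7 ratio (total parts = 16):
  colored: 878 × 9/16 = 493.875
  colorless: 878 × 7/16 = 384.125
χ² = Σ (O − E)² / E
  colored: (508 − 493.875)² / 493.875 = 0.4040
  colorless: (370 − 384.125)² / 384.125 = 0.5194
χ² = 0.4040 + 0.5194 = 0.9234 ≈ 0.923

0.923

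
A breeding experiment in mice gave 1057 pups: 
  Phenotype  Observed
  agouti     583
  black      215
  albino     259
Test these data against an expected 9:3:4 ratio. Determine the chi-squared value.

1.755

Total ratio parts = 16. Expected numbers out of 1057:
  agouti: 1057 × 9/16 = 594.5625
  black: 1057 × 3/16 = 198.1875
  albino: 1057 × 4/16 = 264.25
χ² = Σ (O − E)² / E
  agouti: (583 − 594.5625)² / 594.5625 = 0.2249
  black: (215 − 198.1875)² / 198.1875 = 1.4262
  albino: (259 − 264.25)² / 264.25 = 0.1043
χ² = 0.2249 + 1.4262 + 0.1043 = 1.7554 ≈ 1.755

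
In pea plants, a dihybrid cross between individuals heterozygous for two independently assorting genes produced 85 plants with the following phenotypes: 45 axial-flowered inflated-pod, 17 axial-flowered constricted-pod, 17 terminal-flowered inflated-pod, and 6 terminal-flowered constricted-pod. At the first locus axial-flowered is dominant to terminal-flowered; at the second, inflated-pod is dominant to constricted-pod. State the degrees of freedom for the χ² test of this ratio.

3

A dihybrid F₂ with independent assortment and complete dominance at both loci gives a 9:3:3:1 phenotypic ratio.
A goodness-of-fit test with 4 phenotype classes has df = 4 − 1 = 3.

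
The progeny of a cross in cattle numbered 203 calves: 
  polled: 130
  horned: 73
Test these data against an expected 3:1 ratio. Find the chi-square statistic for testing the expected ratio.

Under the 3:1 hypothesis (Σ ratio = 4, N = 203):
  polled: 203 × 3/4 = 152.25
  horned: 203 × 1/4 = 50.75
χ² = Σ (O − E)² / E
  polled: (130 − 152.25)² / 152.25 = 3.2516
  horned: (73 − 50.75)² / 50.75 = 9.7549
χ² = 3.2516 + 9.7549 = 13.0065 ≈ 13.007

13.007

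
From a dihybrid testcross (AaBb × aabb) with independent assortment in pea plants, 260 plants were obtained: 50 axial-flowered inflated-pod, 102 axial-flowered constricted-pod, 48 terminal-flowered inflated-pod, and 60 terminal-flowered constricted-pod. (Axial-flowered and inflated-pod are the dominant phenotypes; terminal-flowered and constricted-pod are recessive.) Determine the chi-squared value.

A dihybrid testcross with independent assortment gives a 1:1:1:1 ratio.
Expected counts for N = 260 under a 1:1:1:1 ratio (total parts = 4):
  axial-flowered inflated-pod: 260 × 1/4 = 65
  axial-flowered constricted-pod: 260 × 1/4 = 65
  terminal-flowered inflated-pod: 260 × 1/4 = 65
  terminal-flowered constricted-pod: 260 × 1/4 = 65
χ² = Σ (O − E)² / E
  axial-flowered inflated-pod: (50 − 65)² / 65 = 3.4615
  axial-flowered constricted-pod: (102 − 65)² / 65 = 21.0615
  terminal-flowered inflated-pod: (48 − 65)² / 65 = 4.4462
  terminal-flowered constricted-pod: (60 − 65)² / 65 = 0.3846
χ² = 3.4615 + 21.0615 + 4.4462 + 0.3846 = 29.3538 ≈ 29.354

29.354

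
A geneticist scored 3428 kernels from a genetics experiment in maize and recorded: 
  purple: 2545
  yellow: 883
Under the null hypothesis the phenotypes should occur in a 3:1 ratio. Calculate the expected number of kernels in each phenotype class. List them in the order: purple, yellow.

2571, 857

Total ratio parts = 4. Expected numbers out of 3428:
  purple: 3428 × 3/4 = 2571
  yellow: 3428 × 1/4 = 857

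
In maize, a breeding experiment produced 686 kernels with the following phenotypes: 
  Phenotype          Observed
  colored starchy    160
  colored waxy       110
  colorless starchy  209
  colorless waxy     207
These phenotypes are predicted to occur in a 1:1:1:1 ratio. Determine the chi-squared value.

38.373

The 1:1:1:1 ratio has 4 parts, so with N = 686 the expected counts are:
  colored starchy: 686 × 1/4 = 171.5
  colored waxy: 686 × 1/4 = 171.5
  colorless starchy: 686 × 1/4 = 171.5
  colorless waxy: 686 × 1/4 = 171.5
χ² = Σ (O − E)² / E
  colored starchy: (160 − 171.5)² / 171.5 = 0.7711
  colored waxy: (110 − 171.5)² / 171.5 = 22.0539
  colorless starchy: (209 − 171.5)² / 171.5 = 8.1997
  colorless waxy: (207 − 171.5)² / 171.5 = 7.3484
χ² = 0.7711 + 22.0539 + 8.1997 + 7.3484 = 38.3731 ≈ 38.373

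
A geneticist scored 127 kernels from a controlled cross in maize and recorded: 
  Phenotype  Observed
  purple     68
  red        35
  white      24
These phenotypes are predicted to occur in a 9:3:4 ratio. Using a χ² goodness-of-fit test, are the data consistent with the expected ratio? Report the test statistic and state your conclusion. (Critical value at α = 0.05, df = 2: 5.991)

7.313; not consistent

Total ratio parts = 16. Expected numbers out of 127:
  purple: 127 × 9/16 = 71.4375
  red: 127 × 3/16 = 23.8125
  white: 127 × 4/16 = 31.75
χ² = Σ (O − E)² / E
  purple: (68 − 71.4375)² / 71.4375 = 0.1654
  red: (35 − 23.8125)² / 23.8125 = 5.2561
  white: (24 − 31.75)² / 31.75 = 1.8917
χ² = 0.1654 + 5.2561 + 1.8917 = 7.3132 ≈ 7.313
Degrees of freedom = 3 − 1 = 2; critical value at α = 0.05 is 5.991.
Since 7.313 > 5.991, we reject the null hypothesis — the data do not fit the 9:3:4 ratio.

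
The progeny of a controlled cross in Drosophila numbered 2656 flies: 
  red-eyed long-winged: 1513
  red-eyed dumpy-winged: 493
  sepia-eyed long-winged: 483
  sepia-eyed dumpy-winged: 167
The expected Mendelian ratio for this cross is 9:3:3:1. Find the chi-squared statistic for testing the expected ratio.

Expected counts for N = 2656 under a 9:3:3:1 ratio (total parts = 16):
  red-eyed long-winged: 2656 × 9/16 = 1494
  red-eyed dumpy-winged: 2656 × 3/16 = 498
  sepia-eyed long-winged: 2656 × 3/16 = 498
  sepia-eyed dumpy-winged: 2656 × 1/16 = 166
χ² = Σ (O − E)² / E
  red-eyed long-winged: (1513 − 1494)² / 1494 = 0.2416
  red-eyed dumpy-winged: (493 − 498)² / 498 = 0.0502
  sepia-eyed long-winged: (483 − 498)² / 498 = 0.4518
  sepia-eyed dumpy-winged: (167 − 166)² / 166 = 0.0060
χ² = 0.2416 + 0.0502 + 0.4518 + 0.0060 = 0.7496 ≈ 0.750

0.750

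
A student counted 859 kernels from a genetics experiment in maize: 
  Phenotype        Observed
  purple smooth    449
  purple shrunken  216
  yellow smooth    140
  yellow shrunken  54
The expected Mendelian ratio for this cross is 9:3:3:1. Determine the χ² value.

Expected counts for N = 859 under a 9:3:3:1 ratio (total parts = 16):
  purple smooth: 859 × 9/16 = 483.1875
  purple shrunken: 859 × 3/16 = 161.0625
  yellow smooth: 859 × 3/16 = 161.0625
  yellow shrunken: 859 × 1/16 = 53.6875
χ² = Σ (O − E)² / E
  purple smooth: (449 − 483.1875)² / 483.1875 = 2.4189
  purple shrunken: (216 − 161.0625)² / 161.0625 = 18.7389
  yellow smooth: (140 − 161.0625)² / 161.0625 = 2.7544
  yellow shrunken: (54 − 53.6875)² / 53.6875 = 0.0018
χ² = 2.4189 + 18.7389 + 2.7544 + 0.0018 = 23.914

23.914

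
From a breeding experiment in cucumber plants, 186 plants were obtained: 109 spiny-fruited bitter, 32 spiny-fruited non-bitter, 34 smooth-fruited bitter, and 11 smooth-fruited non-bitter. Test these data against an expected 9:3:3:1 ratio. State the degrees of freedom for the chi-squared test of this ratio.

A goodness-of-fit test with 4 phenotype classes has df = 4 − 1 = 3.

3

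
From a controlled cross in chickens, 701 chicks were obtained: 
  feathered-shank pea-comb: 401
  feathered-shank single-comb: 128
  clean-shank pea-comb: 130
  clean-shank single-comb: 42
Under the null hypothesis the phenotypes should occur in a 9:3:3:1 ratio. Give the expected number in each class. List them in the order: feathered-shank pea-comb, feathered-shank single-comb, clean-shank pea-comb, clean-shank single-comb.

394.3125, 131.4375, 131.4375, 43.8125

Total ratio parts = 16. Expected numbers out of 701:
  feathered-shank pea-comb: 701 × 9/16 = 394.3125
  feathered-shank single-comb: 701 × 3/16 = 131.4375
  clean-shank pea-comb: 701 × 3/16 = 131.4375
  clean-shank single-comb: 701 × 1/16 = 43.8125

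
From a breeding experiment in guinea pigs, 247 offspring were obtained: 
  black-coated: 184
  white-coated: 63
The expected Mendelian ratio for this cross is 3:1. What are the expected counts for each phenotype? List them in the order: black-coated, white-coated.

Under the 3:1 hypothesis (Σ ratio = 4, N = 247):
  black-coated: 247 × 3/4 = 185.25
  white-coated: 247 × 1/4 = 61.75

185.25, 61.75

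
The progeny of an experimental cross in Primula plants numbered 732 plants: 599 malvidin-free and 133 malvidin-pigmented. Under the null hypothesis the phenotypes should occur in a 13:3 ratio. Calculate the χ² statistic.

Total ratio parts = 16. Expected numbers out of 732:
  malvidin-free: 732 × 13/16 = 594.75
  malvidin-pigmented: 732 × 3/16 = 137.25
χ² = Σ (O − E)² / E
  malvidin-free: (599 − 594.75)² / 594.75 = 0.0304
  malvidin-pigmented: (133 − 137.25)² / 137.25 = 0.1316
χ² = 0.0304 + 0.1316 = 0.162

0.162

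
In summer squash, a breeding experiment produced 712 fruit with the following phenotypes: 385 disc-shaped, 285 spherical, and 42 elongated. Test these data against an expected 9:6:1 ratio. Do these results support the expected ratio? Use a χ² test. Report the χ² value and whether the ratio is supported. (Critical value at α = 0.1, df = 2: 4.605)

Expected counts for N = 712 under a 9:6:1 ratio (total parts = 16):
  disc-shaped: 712 × 9/16 = 400.5
  spherical: 712 × 6/16 = 267
  elongated: 712 × 1/16 = 44.5
χ² = Σ (O − E)² / E
  disc-shaped: (385 − 400.5)² / 400.5 = 0.5999
  spherical: (285 − 267)² / 267 = 1.2135
  elongated: (42 − 44.5)² / 44.5 = 0.1404
χ² = 0.5999 + 1.2135 + 0.1404 = 1.9538 ≈ 1.954
Degrees of freedom = 3 − 1 = 2; critical value at α = 0.1 is 4.605.
Since 1.954 < 4.605, we fail to reject the null hypothesis — the data are consistent with the 9:6:1 ratio.

1.954; consistent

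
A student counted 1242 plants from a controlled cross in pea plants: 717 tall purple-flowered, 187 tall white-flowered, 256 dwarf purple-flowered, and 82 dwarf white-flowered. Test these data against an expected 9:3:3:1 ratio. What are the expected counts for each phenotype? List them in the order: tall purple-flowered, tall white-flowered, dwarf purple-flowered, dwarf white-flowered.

698.625, 232.875, 232.875, 77.625

Total ratio parts = 16. Expected numbers out of 1242:
  tall purple-flowered: 1242 × 9/16 = 698.625
  tall white-flowered: 1242 × 3/16 = 232.875
  dwarf purple-flowered: 1242 × 3/16 = 232.875
  dwarf white-flowered: 1242 × 1/16 = 77.625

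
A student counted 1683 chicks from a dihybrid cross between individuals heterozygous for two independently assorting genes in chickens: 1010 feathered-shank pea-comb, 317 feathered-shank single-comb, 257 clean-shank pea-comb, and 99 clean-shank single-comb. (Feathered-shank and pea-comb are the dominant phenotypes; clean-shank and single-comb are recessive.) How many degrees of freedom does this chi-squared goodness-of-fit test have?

3

A dihybrid F₂ with independent assortment and complete dominance at both loci gives a 9:3:3:1 phenotypic ratio.
A goodness-of-fit test with 4 phenotype classes has df = 4 − 1 = 3.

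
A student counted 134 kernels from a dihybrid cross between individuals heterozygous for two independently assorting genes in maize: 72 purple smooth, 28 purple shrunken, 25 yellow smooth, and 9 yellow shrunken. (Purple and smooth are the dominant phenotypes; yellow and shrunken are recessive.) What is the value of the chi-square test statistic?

0.527

A dihybrid F₂ with independent assortment and complete dominance at both loci gives a 9:3:3:1 phenotypic ratio.
Expected counts for N = 134 under a 9:3:3:1 ratio (total parts = 16):
  purple smooth: 134 × 9/16 = 75.375
  purple shrunken: 134 × 3/16 = 25.125
  yellow smooth: 134 × 3/16 = 25.125
  yellow shrunken: 134 × 1/16 = 8.375
χ² = Σ (O − E)² / E
  purple smooth: (72 − 75.375)² / 75.375 = 0.1511
  purple shrunken: (28 − 25.125)² / 25.125 = 0.3290
  yellow smooth: (25 − 25.125)² / 25.125 = 0.0006
  yellow shrunken: (9 − 8.375)² / 8.375 = 0.0466
χ² = 0.1511 + 0.3290 + 0.0006 + 0.0466 = 0.5273 ≈ 0.527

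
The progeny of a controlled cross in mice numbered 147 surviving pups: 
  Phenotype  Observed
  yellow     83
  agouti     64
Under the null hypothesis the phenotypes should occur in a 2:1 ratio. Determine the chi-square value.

6.888

Under the 2:1 hypothesis (Σ ratio = 3, N = 147):
  yellow: 147 × 2/3 = 98
  agouti: 147 × 1/3 = 49
χ² = Σ (O − E)² / E
  yellow: (83 − 98)² / 98 = 2.2959
  agouti: (64 − 49)² / 49 = 4.5918
χ² = 2.2959 + 4.5918 = 6.8877 ≈ 6.888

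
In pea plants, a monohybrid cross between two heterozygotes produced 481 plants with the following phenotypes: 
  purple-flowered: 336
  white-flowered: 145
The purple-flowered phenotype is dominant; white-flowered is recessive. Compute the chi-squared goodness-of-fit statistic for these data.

6.792

For a monohybrid cross between heterozygotes with complete dominance, the expected phenotypic ratio is 3:1.
Under the 3:1 hypothesis (Σ ratio = 4, N = 481):
  purple-flowered: 481 × 3/4 = 360.75
  white-flowered: 481 × 1/4 = 120.25
χ² = Σ (O − E)² / E
  purple-flowered: (336 − 360.75)² / 360.75 = 1.6980
  white-flowered: (145 − 120.25)² / 120.25 = 5.0941
χ² = 1.6980 + 5.0941 = 6.7921 ≈ 6.792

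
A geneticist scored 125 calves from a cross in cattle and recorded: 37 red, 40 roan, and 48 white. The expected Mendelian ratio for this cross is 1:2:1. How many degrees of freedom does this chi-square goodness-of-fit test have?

2

A goodness-of-fit test with 3 phenotype classes has df = 3 − 1 = 2.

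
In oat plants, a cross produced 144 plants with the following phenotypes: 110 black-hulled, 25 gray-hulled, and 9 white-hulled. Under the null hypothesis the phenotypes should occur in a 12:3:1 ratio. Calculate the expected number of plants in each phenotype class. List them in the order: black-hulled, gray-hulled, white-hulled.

Under the 12:3:1 hypothesis (Σ ratio = 16, N = 144):
  black-hulled: 144 × 12/16 = 108
  gray-hulled: 144 × 3/16 = 27
  white-hulled: 144 × 1/16 = 9

108, 27, 9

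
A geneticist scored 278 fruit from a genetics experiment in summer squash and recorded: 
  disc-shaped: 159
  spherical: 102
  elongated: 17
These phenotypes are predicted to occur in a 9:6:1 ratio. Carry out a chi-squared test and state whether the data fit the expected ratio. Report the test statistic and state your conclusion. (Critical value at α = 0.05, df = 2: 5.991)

0.101; consistent

Expected counts for N = 278 under a 9:6:1 ratio (total parts = 16):
  disc-shaped: 278 × 9/16 = 156.375
  spherical: 278 × 6/16 = 104.25
  elongated: 278 × 1/16 = 17.375
χ² = Σ (O − E)² / E
  disc-shaped: (159 − 156.375)² / 156.375 = 0.0441
  spherical: (102 − 104.25)² / 104.25 = 0.0486
  elongated: (17 − 17.375)² / 17.375 = 0.0081
χ² = 0.0441 + 0.0486 + 0.0081 = 0.1008 ≈ 0.101
Degrees of freedom = 3 − 1 = 2; critical value at α = 0.05 is 5.991.
Since 0.101 < 5.991, we fail to reject the null hypothesis — the data are consistent with the 9:6:1 ratio.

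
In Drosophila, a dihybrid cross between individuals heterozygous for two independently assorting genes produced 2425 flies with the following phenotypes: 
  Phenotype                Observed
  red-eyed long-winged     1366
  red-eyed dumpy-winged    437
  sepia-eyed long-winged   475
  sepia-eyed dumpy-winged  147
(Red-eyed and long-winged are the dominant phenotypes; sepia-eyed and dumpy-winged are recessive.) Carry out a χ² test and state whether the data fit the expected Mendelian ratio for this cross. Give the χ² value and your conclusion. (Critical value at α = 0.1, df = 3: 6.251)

1.736; consistent

A dihybrid F₂ with independent assortment and complete dominance at both loci gives a 9:3:3:1 phenotypic ratio.
The 9:3:3:1 ratio has 16 parts, so with N = 2425 the expected counts are:
  red-eyed long-winged: 2425 × 9/16 = 1364.0625
  red-eyed dumpy-winged: 2425 × 3/16 = 454.6875
  sepia-eyed long-winged: 2425 × 3/16 = 454.6875
  sepia-eyed dumpy-winged: 2425 × 1/16 = 151.5625
χ² = Σ (O − E)² / E
  red-eyed long-winged: (1366 − 1364.0625)² / 1364.0625 = 0.0028
  red-eyed dumpy-winged: (437 − 454.6875)² / 454.6875 = 0.6880
  sepia-eyed long-winged: (475 − 454.6875)² / 454.6875 = 0.9074
  sepia-eyed dumpy-winged: (147 − 151.5625)² / 151.5625 = 0.1373
χ² = 0.0028 + 0.6880 + 0.9074 + 0.1373 = 1.7355 ≈ 1.736
Degrees of freedom = 4 − 1 = 3; critical value at α = 0.1 is 6.251.
Since 1.736 < 6.251, we fail to reject the null hypothesis — the data are consistent with the 9:3:3:1 ratio.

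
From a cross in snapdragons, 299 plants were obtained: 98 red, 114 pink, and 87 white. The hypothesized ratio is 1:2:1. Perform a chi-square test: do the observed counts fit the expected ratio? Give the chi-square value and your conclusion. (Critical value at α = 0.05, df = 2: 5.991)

17.669; not consistent

Expected counts for N = 299 under a 1:2:1 ratio (total parts = 4):
  red: 299 × 1/4 = 74.75
  pink: 299 × 2/4 = 149.5
  white: 299 × 1/4 = 74.75
χ² = Σ (O − E)² / E
  red: (98 − 74.75)² / 74.75 = 7.2316
  pink: (114 − 149.5)² / 149.5 = 8.4298
  white: (87 − 74.75)² / 74.75 = 2.0075
χ² = 7.2316 + 8.4298 + 2.0075 = 17.6689 ≈ 17.669
Degrees of freedom = 3 − 1 = 2; critical value at α = 0.05 is 5.991.
Since 17.669 > 5.991, we reject the null hypothesis — the data do not fit the 1:2:1 ratio.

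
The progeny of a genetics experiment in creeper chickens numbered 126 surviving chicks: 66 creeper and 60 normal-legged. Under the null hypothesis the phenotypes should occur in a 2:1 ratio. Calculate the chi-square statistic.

Under the 2:1 hypothesis (Σ ratio = 3, N = 126):
  creeper: 126 × 2/3 = 84
  normal-legged: 126 × 1/3 = 42
χ² = Σ (O − E)² / E
  creeper: (66 − 84)² / 84 = 3.8571
  normal-legged: (60 − 42)² / 42 = 7.7143
χ² = 3.8571 + 7.7143 = 11.5714 ≈ 11.571

11.571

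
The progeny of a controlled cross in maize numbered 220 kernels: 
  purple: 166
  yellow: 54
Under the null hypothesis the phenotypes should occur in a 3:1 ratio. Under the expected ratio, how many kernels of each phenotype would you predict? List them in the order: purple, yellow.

165, 55

Expected counts for N = 220 under a 3:1 ratio (total parts = 4):
  purple: 220 × 3/4 = 165
  yellow: 220 × 1/4 = 55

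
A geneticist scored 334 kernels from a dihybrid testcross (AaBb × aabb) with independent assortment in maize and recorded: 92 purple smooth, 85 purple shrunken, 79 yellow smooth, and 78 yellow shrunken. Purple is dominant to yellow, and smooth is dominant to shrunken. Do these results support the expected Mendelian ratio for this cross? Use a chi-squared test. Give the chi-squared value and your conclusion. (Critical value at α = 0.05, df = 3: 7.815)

A dihybrid testcross with independent assortment gives a 1:1:1:1 ratio.
Expected counts for N = 334 under a 1:1:1:1 ratio (total parts = 4):
  purple smooth: 334 × 1/4 = 83.5
  purple shrunken: 334 × 1/4 = 83.5
  yellow smooth: 334 × 1/4 = 83.5
  yellow shrunken: 334 × 1/4 = 83.5
χ² = Σ (O − E)² / E
  purple smooth: (92 − 83.5)² / 83.5 = 0.8653
  purple shrunken: (85 − 83.5)² / 83.5 = 0.0269
  yellow smooth: (79 − 83.5)² / 83.5 = 0.2425
  yellow shrunken: (78 − 83.5)² / 83.5 = 0.3623
χ² = 0.8653 + 0.0269 + 0.2425 + 0.3623 = 1.497
Degrees of freedom = 4 − 1 = 3; critical value at α = 0.05 is 7.815.
Since 1.497 < 7.815, we fail to reject the null hypothesis — the data are consistent with the 1:1:1:1 ratio.

1.497; consistent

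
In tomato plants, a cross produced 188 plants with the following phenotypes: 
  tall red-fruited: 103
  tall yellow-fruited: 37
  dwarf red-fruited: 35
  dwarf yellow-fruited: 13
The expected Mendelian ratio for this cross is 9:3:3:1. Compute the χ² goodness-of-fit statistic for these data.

0.293

Total ratio parts = 16. Expected numbers out of 188:
  tall red-fruited: 188 × 9/16 = 105.75
  tall yellow-fruited: 188 × 3/16 = 35.25
  dwarf red-fruited: 188 × 3/16 = 35.25
  dwarf yellow-fruited: 188 × 1/16 = 11.75
χ² = Σ (O − E)² / E
  tall red-fruited: (103 − 105.75)² / 105.75 = 0.0715
  tall yellow-fruited: (37 − 35.25)² / 35.25 = 0.0869
  dwarf red-fruited: (35 − 35.25)² / 35.25 = 0.0018
  dwarf yellow-fruited: (13 − 11.75)² / 11.75 = 0.1330
χ² = 0.0715 + 0.0869 + 0.0018 + 0.1330 = 0.2932 ≈ 0.293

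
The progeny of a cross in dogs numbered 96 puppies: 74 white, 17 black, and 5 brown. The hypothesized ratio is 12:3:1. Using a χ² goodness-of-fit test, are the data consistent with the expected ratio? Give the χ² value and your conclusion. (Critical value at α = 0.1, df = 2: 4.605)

Expected counts for N = 96 under a 12:3:1 ratio (total parts = 16):
  white: 96 × 12/16 = 72
  black: 96 × 3/16 = 18
  brown: 96 × 1/16 = 6
χ² = Σ (O − E)² / E
  white: (74 − 72)² / 72 = 0.0556
  black: (17 − 18)² / 18 = 0.0556
  brown: (5 − 6)² / 6 = 0.1667
χ² = 0.0556 + 0.0556 + 0.1667 = 0.2779 ≈ 0.278
Degrees of freedom = 3 − 1 = 2; critical value at α = 0.1 is 4.605.
Since 0.278 < 4.605, we fail to reject the null hypothesis — the data are consistent with the 12:3:1 ratio.

0.278; consistent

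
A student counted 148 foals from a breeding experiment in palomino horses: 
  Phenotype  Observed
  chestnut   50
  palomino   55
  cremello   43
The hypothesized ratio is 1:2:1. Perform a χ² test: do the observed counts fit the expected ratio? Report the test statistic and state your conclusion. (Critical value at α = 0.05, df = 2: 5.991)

The 1:2:1 ratio has 4 parts, so with N = 148 the expected counts are:
  chestnut: 148 × 1/4 = 37
  palomino: 148 × 2/4 = 74
  cremello: 148 × 1/4 = 37
χ² = Σ (O − E)² / E
  chestnut: (50 − 37)² / 37 = 4.5676
  palomino: (55 − 74)² / 74 = 4.8784
  cremello: (43 − 37)² / 37 = 0.9730
χ² = 4.5676 + 4.8784 + 0.9730 = 10.419
Degrees of freedom = 3 − 1 = 2; critical value at α = 0.05 is 5.991.
Since 10.419 > 5.991, we reject the null hypothesis — the data do not fit the 1:2:1 ratio.

10.419; not consistent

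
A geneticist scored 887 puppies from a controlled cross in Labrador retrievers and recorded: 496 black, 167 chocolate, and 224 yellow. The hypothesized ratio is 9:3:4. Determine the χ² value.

Total ratio parts = 16. Expected numbers out of 887:
  black: 887 × 9/16 = 498.9375
  chocolate: 887 × 3/16 = 166.3125
  yellow: 887 × 4/16 = 221.75
χ² = Σ (O − E)² / E
  black: (496 − 498.9375)² / 498.9375 = 0.0173
  chocolate: (167 − 166.3125)² / 166.3125 = 0.0028
  yellow: (224 − 221.75)² / 221.75 = 0.0228
χ² = 0.0173 + 0.0028 + 0.0228 = 0.0429 ≈ 0.043

0.043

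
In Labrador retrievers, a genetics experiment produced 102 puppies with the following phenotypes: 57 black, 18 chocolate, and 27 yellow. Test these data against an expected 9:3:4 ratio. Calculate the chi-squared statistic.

0.157

Expected counts for N = 102 under a 9:3:4 ratio (total parts = 16):
  black: 102 × 9/16 = 57.375
  chocolate: 102 × 3/16 = 19.125
  yellow: 102 × 4/16 = 25.5
χ² = Σ (O − E)² / E
  black: (57 − 57.375)² / 57.375 = 0.0025
  chocolate: (18 − 19.125)² / 19.125 = 0.0662
  yellow: (27 − 25.5)² / 25.5 = 0.0882
χ² = 0.0025 + 0.0662 + 0.0882 = 0.1569 ≈ 0.157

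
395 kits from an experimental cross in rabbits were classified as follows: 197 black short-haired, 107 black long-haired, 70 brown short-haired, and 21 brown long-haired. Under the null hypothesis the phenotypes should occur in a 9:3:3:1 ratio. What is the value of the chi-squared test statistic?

Total ratio parts = 16. Expected numbers out of 395:
  black short-haired: 395 × 9/16 = 222.1875
  black long-haired: 395 × 3/16 = 74.0625
  brown short-haired: 395 × 3/16 = 74.0625
  brown long-haired: 395 × 1/16 = 24.6875
χ² = Σ (O − E)² / E
  black short-haired: (197 − 222.1875)² / 222.1875 = 2.8553
  black long-haired: (107 − 74.0625)² / 74.0625 = 14.6482
  brown short-haired: (70 − 74.0625)² / 74.0625 = 0.2228
  brown long-haired: (21 − 24.6875)² / 24.6875 = 0.5508
χ² = 2.8553 + 14.6482 + 0.2228 + 0.5508 = 18.2771 ≈ 18.277

18.277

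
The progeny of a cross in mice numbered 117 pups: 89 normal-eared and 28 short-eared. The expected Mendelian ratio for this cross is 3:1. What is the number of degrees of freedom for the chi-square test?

1

A goodness-of-fit test with 2 phenotype classes has df = 2 − 1 = 1.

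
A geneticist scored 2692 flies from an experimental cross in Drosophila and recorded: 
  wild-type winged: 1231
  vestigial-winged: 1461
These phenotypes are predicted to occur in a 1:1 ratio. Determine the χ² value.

Total ratio parts = 2. Expected numbers out of 2692:
  wild-type winged: 2692 × 1/2 = 1346
  vestigial-winged: 2692 × 1/2 = 1346
χ² = Σ (O − E)² / E
  wild-type winged: (1231 − 1346)² / 1346 = 9.8254
  vestigial-winged: (1461 − 1346)² / 1346 = 9.8254
χ² = 9.8254 + 9.8254 = 19.6508 ≈ 19.651

19.651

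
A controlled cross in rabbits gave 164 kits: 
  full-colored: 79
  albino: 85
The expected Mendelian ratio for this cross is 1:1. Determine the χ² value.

0.220

Total ratio parts = 2. Expected numbers out of 164:
  full-colored: 164 × 1/2 = 82
  albino: 164 × 1/2 = 82
χ² = Σ (O − E)² / E
  full-colored: (79 − 82)² / 82 = 0.1098
  albino: (85 − 82)² / 82 = 0.1098
χ² = 0.1098 + 0.1098 = 0.2196 ≈ 0.220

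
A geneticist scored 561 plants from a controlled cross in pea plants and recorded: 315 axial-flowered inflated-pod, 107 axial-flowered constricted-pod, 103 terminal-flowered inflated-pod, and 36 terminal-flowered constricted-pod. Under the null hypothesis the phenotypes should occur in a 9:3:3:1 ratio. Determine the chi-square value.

0.103

The 9:3:3:1 ratio has 16 parts, so with N = 561 the expected counts are:
  axial-flowered inflated-pod: 561 × 9/16 = 315.5625
  axial-flowered constricted-pod: 561 × 3/16 = 105.1875
  terminal-flowered inflated-pod: 561 × 3/16 = 105.1875
  terminal-flowered constricted-pod: 561 × 1/16 = 35.0625
χ² = Σ (O − E)² / E
  axial-flowered inflated-pod: (315 − 315.5625)² / 315.5625 = 0.0010
  axial-flowered constricted-pod: (107 − 105.1875)² / 105.1875 = 0.0312
  terminal-flowered inflated-pod: (103 − 105.1875)² / 105.1875 = 0.0455
  terminal-flowered constricted-pod: (36 − 35.0625)² / 35.0625 = 0.0251
χ² = 0.0010 + 0.0312 + 0.0455 + 0.0251 = 0.1028 ≈ 0.103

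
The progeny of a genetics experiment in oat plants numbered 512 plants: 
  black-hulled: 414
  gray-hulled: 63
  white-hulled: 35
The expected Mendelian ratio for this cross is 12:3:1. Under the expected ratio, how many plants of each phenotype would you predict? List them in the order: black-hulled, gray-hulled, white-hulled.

384, 96, 32

Total ratio parts = 16. Expected numbers out of 512:
  black-hulled: 512 × 12/16 = 384
  gray-hulled: 512 × 3/16 = 96
  white-hulled: 512 × 1/16 = 32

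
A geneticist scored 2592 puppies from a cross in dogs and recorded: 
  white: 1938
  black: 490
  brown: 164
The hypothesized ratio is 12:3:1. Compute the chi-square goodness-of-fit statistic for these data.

Total ratio parts = 16. Expected numbers out of 2592:
  white: 2592 × 12/16 = 1944
  black: 2592 × 3/16 = 486
  brown: 2592 × 1/16 = 162
χ² = Σ (O − E)² / E
  white: (1938 − 1944)² / 1944 = 0.0185
  black: (490 − 486)² / 486 = 0.0329
  brown: (164 − 162)² / 162 = 0.0247
χ² = 0.0185 + 0.0329 + 0.0247 = 0.0761 ≈ 0.076

0.076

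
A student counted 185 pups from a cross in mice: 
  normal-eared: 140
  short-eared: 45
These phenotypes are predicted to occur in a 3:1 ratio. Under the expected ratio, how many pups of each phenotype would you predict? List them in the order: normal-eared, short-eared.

Under the 3:1 hypothesis (Σ ratio = 4, N = 185):
  normal-eared: 185 × 3/4 = 138.75
  short-eared: 185 × 1/4 = 46.25

138.75, 46.25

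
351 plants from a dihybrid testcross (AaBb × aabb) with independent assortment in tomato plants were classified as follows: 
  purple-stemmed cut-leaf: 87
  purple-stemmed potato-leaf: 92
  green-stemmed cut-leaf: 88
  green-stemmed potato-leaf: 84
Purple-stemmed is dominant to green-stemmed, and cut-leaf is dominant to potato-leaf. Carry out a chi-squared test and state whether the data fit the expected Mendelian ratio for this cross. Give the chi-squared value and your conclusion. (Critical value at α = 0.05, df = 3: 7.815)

A dihybrid testcross with independent assortment gives a 1:1:1:1 ratio.
Under the 1:1:1:1 hypothesis (Σ ratio = 4, N = 351):
  purple-stemmed cut-leaf: 351 × 1/4 = 87.75
  purple-stemmed potato-leaf: 351 × 1/4 = 87.75
  green-stemmed cut-leaf: 351 × 1/4 = 87.75
  green-stemmed potato-leaf: 351 × 1/4 = 87.75
χ² = Σ (O − E)² / E
  purple-stemmed cut-leaf: (87 − 87.75)² / 87.75 = 0.0064
  purple-stemmed potato-leaf: (92 − 87.75)² / 87.75 = 0.2058
  green-stemmed cut-leaf: (88 − 87.75)² / 87.75 = 0.0007
  green-stemmed potato-leaf: (84 − 87.75)² / 87.75 = 0.1603
χ² = 0.0064 + 0.2058 + 0.0007 + 0.1603 = 0.3732 ≈ 0.373
Degrees of freedom = 4 − 1 = 3; critical value at α = 0.05 is 7.815.
Since 0.373 < 7.815, we fail to reject the null hypothesis — the data are consistent with the 1:1:1:1 ratio.

0.373; consistent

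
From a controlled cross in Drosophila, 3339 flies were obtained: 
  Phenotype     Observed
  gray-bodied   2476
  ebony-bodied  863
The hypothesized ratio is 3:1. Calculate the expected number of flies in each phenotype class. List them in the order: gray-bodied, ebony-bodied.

The 3:1 ratio has 4 parts, so with N = 3339 the expected counts are:
  gray-bodied: 3339 × 3/4 = 2504.25
  ebony-bodied: 3339 × 1/4 = 834.75

2504.25, 834.75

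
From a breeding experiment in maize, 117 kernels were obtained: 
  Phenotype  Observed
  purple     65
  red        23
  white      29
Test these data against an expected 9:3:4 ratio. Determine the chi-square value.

0.064

Under the 9:3:4 hypothesis (Σ ratio = 16, N = 117):
  purple: 117 × 9/16 = 65.8125
  red: 117 × 3/16 = 21.9375
  white: 117 × 4/16 = 29.25
χ² = Σ (O − E)² / E
  purple: (65 − 65.8125)² / 65.8125 = 0.0100
  red: (23 − 21.9375)² / 21.9375 = 0.0515
  white: (29 − 29.25)² / 29.25 = 0.0021
χ² = 0.0100 + 0.0515 + 0.0021 = 0.0636 ≈ 0.064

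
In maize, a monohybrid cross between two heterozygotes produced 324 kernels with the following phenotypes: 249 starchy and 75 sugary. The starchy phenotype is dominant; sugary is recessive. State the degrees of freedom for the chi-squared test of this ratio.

For a monohybrid cross between heterozygotes with complete dominance, the expected phenotypic ratio is 3:1.
A goodness-of-fit test with 2 phenotype classes has df = 2 − 1 = 1.

1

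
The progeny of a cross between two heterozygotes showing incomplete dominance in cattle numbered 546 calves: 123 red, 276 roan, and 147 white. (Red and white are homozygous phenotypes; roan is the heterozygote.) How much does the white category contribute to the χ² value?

With incomplete dominance, a heterozygote × heterozygote cross gives a 1:2:1 phenotypic ratio.
Total ratio parts = 4. Expected numbers out of 546:
  red: 546 × 1/4 = 136.5
  roan: 546 × 2/4 = 273
  white: 546 × 1/4 = 136.5
Contribution of white: (147 − 136.5)² / 136.5 = 0.8077

0.808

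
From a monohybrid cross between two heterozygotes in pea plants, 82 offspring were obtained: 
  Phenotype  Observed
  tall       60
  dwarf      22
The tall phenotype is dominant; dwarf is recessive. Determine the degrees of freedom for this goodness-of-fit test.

For a monohybrid cross between heterozygotes with complete dominance, the expected phenotypic ratio is 3:1.
A goodness-of-fit test with 2 phenotype classes has df = 2 − 1 = 1.

1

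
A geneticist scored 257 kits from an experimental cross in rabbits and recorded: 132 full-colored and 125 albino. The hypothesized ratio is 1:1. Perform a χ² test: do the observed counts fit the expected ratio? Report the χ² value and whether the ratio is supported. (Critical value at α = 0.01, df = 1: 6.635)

Total ratio parts = 2. Expected numbers out of 257:
  full-colored: 257 × 1/2 = 128.5
  albino: 257 × 1/2 = 128.5
χ² = Σ (O − E)² / E
  full-colored: (132 − 128.5)² / 128.5 = 0.0953
  albino: (125 − 128.5)² / 128.5 = 0.0953
χ² = 0.0953 + 0.0953 = 0.1906 ≈ 0.191
Degrees of freedom = 2 − 1 = 1; critical value at α = 0.01 is 6.635.
Since 0.191 < 6.635, we fail to reject the null hypothesis — the data are consistent with the 1:1 ratio.

0.191; consistent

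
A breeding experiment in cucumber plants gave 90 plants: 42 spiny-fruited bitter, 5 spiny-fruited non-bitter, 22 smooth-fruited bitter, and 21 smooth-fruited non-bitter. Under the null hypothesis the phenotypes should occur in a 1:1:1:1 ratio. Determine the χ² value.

30.622

The 1:1:1:1 ratio has 4 parts, so with N = 90 the expected counts are:
  spiny-fruited bitter: 90 × 1/4 = 22.5
  spiny-fruited non-bitter: 90 × 1/4 = 22.5
  smooth-fruited bitter: 90 × 1/4 = 22.5
  smooth-fruited non-bitter: 90 × 1/4 = 22.5
χ² = Σ (O − E)² / E
  spiny-fruited bitter: (42 − 22.5)² / 22.5 = 16.9000
  spiny-fruited non-bitter: (5 − 22.5)² / 22.5 = 13.6111
  smooth-fruited bitter: (22 − 22.5)² / 22.5 = 0.0111
  smooth-fruited non-bitter: (21 − 22.5)² / 22.5 = 0.1000
χ² = 16.9000 + 13.6111 + 0.0111 + 0.1000 = 30.6222 ≈ 30.622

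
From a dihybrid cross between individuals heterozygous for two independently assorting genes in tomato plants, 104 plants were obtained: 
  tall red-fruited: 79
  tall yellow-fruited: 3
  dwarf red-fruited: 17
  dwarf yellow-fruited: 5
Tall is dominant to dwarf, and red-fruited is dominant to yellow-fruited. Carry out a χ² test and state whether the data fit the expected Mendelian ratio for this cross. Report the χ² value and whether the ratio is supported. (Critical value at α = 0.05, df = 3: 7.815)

A dihybrid F₂ with independent assortment and complete dominance at both loci gives a 9:3:3:1 phenotypic ratio.
Expected counts for N = 104 under a 9:3:3:1 ratio (total parts = 16):
  tall red-fruited: 104 × 9/16 = 58.5
  tall yellow-fruited: 104 × 3/16 = 19.5
  dwarf red-fruited: 104 × 3/16 = 19.5
  dwarf yellow-fruited: 104 × 1/16 = 6.5
χ² = Σ (O − E)² / E
  tall red-fruited: (79 − 58.5)² / 58.5 = 7.1838
  tall yellow-fruited: (3 − 19.5)² / 19.5 = 13.9615
  dwarf red-fruited: (17 − 19.5)² / 19.5 = 0.3205
  dwarf yellow-fruited: (5 − 6.5)² / 6.5 = 0.3462
χ² = 7.1838 + 13.9615 + 0.3205 + 0.3462 = 21.812
Degrees of freedom = 4 − 1 = 3; critical value at α = 0.05 is 7.815.
Since 21.812 > 7.815, we reject the null hypothesis — the data do not fit the 9:3:3:1 ratio.

21.812; not consistent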